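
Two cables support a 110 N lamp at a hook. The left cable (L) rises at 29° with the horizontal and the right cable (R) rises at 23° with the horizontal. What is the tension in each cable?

ΣF_x = 0: −T_L·cos29° + T_R·cos23° = 0 → T_R = 0.950152·T_L.
ΣF_y = 0: T_L·sin29° + T_R·sin23° = 110.
Substitute: T_L·(0.48481 + 0.950152·0.390731) = 110 → T_L = 128.495 ≈ 128.5 N.
Then T_R = 0.950152 × 128.495 = 122.1 N.

T_L = 128.5 N, T_R = 122.1 N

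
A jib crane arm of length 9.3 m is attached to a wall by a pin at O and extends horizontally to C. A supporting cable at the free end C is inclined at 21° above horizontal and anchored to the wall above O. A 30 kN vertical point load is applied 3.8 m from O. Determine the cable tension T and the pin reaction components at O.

ΣM about O: T·sin21°·9.3 − 30·3.8 = 0 → T = 114/(9.3·0.358368) = 34.2052 ≈ 34.21 kN.
ΣF_x = 0: O_x − T·cos21° = 0 → O_x = 34.2052 × 0.93358 = 31.93 kN.
ΣF_y = 0: O_y + T·sin21° − 30 = 0 → O_y = 30 − 34.2052 × 0.358368 = 17.74 kN.

T = 34.21 kN, O_x = 31.93 kN, O_y = 17.74 kN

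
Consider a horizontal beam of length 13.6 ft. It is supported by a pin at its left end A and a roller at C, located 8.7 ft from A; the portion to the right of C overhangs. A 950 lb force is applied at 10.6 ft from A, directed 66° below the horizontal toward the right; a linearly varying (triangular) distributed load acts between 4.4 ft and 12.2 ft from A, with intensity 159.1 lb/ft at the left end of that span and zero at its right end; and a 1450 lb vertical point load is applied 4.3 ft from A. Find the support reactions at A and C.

Resultant of the triangular load: ½ × 159.1 × 7.8 = 620.49 lb, acting at 7 ft from A (one-third of the span from the peak).
ΣM about A: C_y·8.7 − 950·sin66°·10.6 − (½·159.1·7.8)·7 − 1450·4.3 = 0 → C_y = 19777.8/8.7 = 2273.31 ≈ 2273 lb.
ΣF_y = 0: A_y + 2273.31 − 950·sin66° − ½·159.1·7.8 − 1450 = 0 → A_y = 665.0 lb.
ΣF_x = 0: A_x + 950·cos66° = 0 → A_x = -386.4 lb.

A_x = -386.4 lb, A_y = 665.0 lb, C_y = 2273 lb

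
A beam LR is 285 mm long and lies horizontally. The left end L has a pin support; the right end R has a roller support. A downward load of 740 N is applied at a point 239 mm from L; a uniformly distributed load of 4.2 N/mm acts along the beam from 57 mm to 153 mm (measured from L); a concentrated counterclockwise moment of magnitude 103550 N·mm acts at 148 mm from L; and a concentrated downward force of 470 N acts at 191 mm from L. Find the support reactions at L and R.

L_x = 0, L_y = 892.4 N, R_y = 720.8 N

Resultant of the distributed load: 4.2 × 96 = 403.2 N at 105 mm from L.
Moments about L: R_y·285 − 740·239 − (4.2·96)·105 + 103550 − 470·191 = 0 → R_y = 205416/285 = 720.758 ≈ 720.8 N.
ΣF_y = 0: L_y + 720.758 − 740 − 4.2·96 − 470 = 0 → L_y = 892.4 N.
ΣF_x = 0: no horizontal applied forces, so L_x = 0.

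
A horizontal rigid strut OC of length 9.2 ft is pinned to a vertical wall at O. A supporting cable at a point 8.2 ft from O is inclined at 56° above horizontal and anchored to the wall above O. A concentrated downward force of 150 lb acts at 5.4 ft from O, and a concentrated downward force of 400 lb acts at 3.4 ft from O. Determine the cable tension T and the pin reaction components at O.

T = 319.2 lb, O_x = 178.5 lb, O_y = 285.4 lb

ΣM about O: T·sin56°·8.2 − 150·5.4 − 400·3.4 = 0 → T = 2170/(8.2·0.829038) = 319.206 ≈ 319.2 lb.
ΣF_x = 0: O_x − T·cos56° = 0 → O_x = 319.206 × 0.559193 = 178.5 lb.
ΣF_y = 0: O_y + T·sin56° − 150 − 400 = 0 → O_y = 550 − 319.206 × 0.829038 = 285.4 lb.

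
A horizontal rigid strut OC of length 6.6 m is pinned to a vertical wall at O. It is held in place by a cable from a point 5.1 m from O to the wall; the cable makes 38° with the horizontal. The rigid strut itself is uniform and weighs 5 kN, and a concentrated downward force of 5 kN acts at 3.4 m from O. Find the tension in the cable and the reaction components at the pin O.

ΣM about O: T·sin38°·5.1 − 5·3.3 − 5·3.4 = 0 → T = 33.5/(5.1·0.615661) = 10.6692 ≈ 10.67 kN.
ΣF_x = 0: O_x − T·cos38° = 0 → O_x = 10.6692 × 0.788011 = 8.407 kN.
ΣF_y = 0: O_y + T·sin38° − 5 − 5 = 0 → O_y = 10 − 10.6692 × 0.615661 = 3.431 kN.

T = 10.67 kN, O_x = 8.407 kN, O_y = 3.431 kN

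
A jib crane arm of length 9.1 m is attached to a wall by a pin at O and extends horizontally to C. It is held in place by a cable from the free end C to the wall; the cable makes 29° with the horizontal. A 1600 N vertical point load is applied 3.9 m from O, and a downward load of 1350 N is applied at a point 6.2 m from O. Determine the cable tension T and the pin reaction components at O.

ΣM about O: T·sin29°·9.1 − 1600·3.9 − 1350·6.2 = 0 → T = 14610/(9.1·0.48481) = 3311.6 ≈ 3312 N.
ΣF_x = 0: O_x − T·cos29° = 0 → O_x = 3311.6 × 0.87462 = 2896 N.
ΣF_y = 0: O_y + T·sin29° − 1600 − 1350 = 0 → O_y = 2950 − 3311.6 × 0.48481 = 1345 N.

T = 3312 N, O_x = 2896 N, O_y = 1345 N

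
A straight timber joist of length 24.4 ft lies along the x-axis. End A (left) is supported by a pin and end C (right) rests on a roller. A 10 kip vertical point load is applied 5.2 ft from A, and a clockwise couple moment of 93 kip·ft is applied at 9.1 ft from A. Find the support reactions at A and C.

Taking moments about A: C_y·24.4 − 10·5.2 − 93 = 0 → C_y = 145/24.4 = 5.94262 ≈ 5.943 kip.
ΣF_y = 0: A_y + 5.94262 − 10 = 0 → A_y = 4.057 kip.
ΣF_x = 0: no horizontal applied forces, so A_x = 0.

A_x = 0, A_y = 4.057 kip, C_y = 5.943 kip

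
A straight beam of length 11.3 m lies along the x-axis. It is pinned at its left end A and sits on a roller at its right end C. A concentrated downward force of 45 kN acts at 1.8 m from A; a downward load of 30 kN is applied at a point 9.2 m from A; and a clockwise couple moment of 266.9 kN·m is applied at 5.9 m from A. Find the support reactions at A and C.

ΣM about A: C_y·11.3 − 45·1.8 − 30·9.2 − 266.9 = 0 → C_y = 623.9/11.3 = 55.2124 ≈ 55.21 kN.
ΣF_y = 0: A_y + 55.2124 − 45 − 30 = 0 → A_y = 19.79 kN.
ΣF_x = 0: no horizontal applied forces, so A_x = 0.

A_x = 0, A_y = 19.79 kN, C_y = 55.21 kN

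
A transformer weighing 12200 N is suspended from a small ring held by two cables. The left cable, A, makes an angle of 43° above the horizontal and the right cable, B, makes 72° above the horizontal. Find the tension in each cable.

ΣF_x = 0: −T_A·cos43° + T_B·cos72° = 0 → T_B = 2.36671·T_A.
ΣF_y = 0: T_A·sin43° + T_B·sin72° = 12200.
Substitute: T_A·(0.681998 + 2.36671·0.951057) = 12200 → T_A = 4159.74 ≈ 4160 N.
Then T_B = 2.36671 × 4159.74 = 9845 N.

T_A = 4160 N, T_B = 9845 N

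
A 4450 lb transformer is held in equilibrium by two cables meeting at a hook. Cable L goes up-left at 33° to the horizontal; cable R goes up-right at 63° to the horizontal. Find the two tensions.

ΣF_x = 0: −T_L·cos33° + T_R·cos63° = 0 → T_R = 1.84733·T_L.
ΣF_y = 0: T_L·sin33° + T_R·sin63° = 4450.
Substitute: T_L·(0.544639 + 1.84733·0.891007) = 4450 → T_L = 2031.39 ≈ 2031 lb.
Then T_R = 1.84733 × 2031.39 = 3753 lb.

T_L = 2031 lb, T_R = 3753 lb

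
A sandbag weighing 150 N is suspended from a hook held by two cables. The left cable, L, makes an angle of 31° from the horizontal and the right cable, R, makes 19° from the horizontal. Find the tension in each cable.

ΣF_x = 0: −T_L·cos31° + T_R·cos19° = 0 → T_R = 0.906558·T_L.
ΣF_y = 0: T_L·sin31° + T_R·sin19° = 150.
Substitute: T_L·(0.515038 + 0.906558·0.325568) = 150 → T_L = 185.143 ≈ 185.1 N.
Then T_R = 0.906558 × 185.143 = 167.8 N.

T_L = 185.1 N, T_R = 167.8 N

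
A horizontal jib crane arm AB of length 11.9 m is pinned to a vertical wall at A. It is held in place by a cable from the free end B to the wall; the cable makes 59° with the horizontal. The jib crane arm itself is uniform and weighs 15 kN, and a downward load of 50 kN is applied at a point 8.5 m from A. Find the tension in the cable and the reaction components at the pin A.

ΣM about A: T·sin59°·11.9 − 15·5.95 − 50·8.5 = 0 → T = 514.25/(11.9·0.857167) = 50.4152 ≈ 50.42 kN.
ΣF_x = 0: A_x − T·cos59° = 0 → A_x = 50.4152 × 0.515038 = 25.97 kN.
ΣF_y = 0: A_y + T·sin59° − 15 − 50 = 0 → A_y = 65 − 50.4152 × 0.857167 = 21.79 kN.

T = 50.42 kN, A_x = 25.97 kN, A_y = 21.79 kN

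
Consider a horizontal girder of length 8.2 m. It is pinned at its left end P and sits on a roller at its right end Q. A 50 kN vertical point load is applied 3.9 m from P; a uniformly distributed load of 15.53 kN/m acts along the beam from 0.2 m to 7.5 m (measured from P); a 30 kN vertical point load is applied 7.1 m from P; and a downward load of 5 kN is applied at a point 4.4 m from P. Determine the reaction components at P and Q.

Resultant of the distributed load: 15.53 × 7.3 = 113.369 kN at 3.85 m from P.
ΣM about P: Q_y·8.2 − 50·3.9 − (15.53·7.3)·3.85 − 30·7.1 − 5·4.4 = 0 → Q_y = 866.47065/8.2 = 105.667 ≈ 105.7 kN.
ΣF_y = 0: P_y + 105.667 − 50 − 15.53·7.3 − 30 − 5 = 0 → P_y = 92.70 kN.
ΣF_x = 0: no horizontal applied forces, so P_x = 0.

P_x = 0, P_y = 92.70 kN, Q_y = 105.7 kN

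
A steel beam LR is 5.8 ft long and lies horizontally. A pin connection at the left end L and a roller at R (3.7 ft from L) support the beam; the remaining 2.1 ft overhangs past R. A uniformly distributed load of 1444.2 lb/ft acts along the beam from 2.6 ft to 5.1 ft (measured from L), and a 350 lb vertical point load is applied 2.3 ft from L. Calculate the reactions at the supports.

L_x = 0, L_y = -13.94 lb, R_y = 3974 lb

Resultant of the distributed load: 1444.2 × 2.5 = 3610.5 lb at 3.85 ft from L.
ΣM about L: R_y·3.7 − (1444.2·2.5)·3.85 − 350·2.3 = 0 → R_y = 14705.425/3.7 = 3974.44 ≈ 3974 lb.
ΣF_y = 0: L_y + 3974.44 − 1444.2·2.5 − 350 = 0 → L_y = -13.94 lb.
ΣF_x = 0: no horizontal applied forces, so L_x = 0.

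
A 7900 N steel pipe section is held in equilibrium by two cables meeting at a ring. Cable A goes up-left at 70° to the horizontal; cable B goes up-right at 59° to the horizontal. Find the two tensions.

T_A = 5236 N, T_B = 3477 N

ΣF_x = 0: −T_A·cos70° + T_B·cos59° = 0 → T_B = 0.664068·T_A.
ΣF_y = 0: T_A·sin70° + T_B·sin59° = 7900.
Substitute: T_A·(0.939693 + 0.664068·0.857167) = 7900 → T_A = 5235.57 ≈ 5236 N.
Then T_B = 0.664068 × 5235.57 = 3477 N.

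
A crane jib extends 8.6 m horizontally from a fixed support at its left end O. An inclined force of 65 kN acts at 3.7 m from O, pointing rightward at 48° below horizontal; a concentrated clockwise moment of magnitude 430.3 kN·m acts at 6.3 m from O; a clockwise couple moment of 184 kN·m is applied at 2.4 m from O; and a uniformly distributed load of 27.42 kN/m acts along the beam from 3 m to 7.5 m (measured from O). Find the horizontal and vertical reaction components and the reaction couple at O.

O_x = -43.49 kN, O_y = 171.7 kN, M_O = 1441 kN·m

Resultant of the distributed load: 27.42 × 4.5 = 123.39 kN at 5.25 m from O.
ΣF_x = 0: O_x + 65·cos48° = 0 → O_x = -43.49 kN.
ΣF_y = 0: O_y − 65·sin48° − 27.42·4.5 = 0 → O_y = 171.7 kN.
ΣM about O: M_O − 65·sin48°·3.7 − 430.3 − 184 − (27.42·4.5)·5.25 = 0 → M_O = 1441 kN·m.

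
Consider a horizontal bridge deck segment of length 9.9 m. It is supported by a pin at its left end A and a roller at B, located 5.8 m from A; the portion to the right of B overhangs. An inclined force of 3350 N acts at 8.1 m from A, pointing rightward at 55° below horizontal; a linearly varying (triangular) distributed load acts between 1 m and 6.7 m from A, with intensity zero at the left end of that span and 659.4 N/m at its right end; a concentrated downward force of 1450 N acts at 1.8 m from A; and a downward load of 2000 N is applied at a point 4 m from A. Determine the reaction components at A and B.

A_x = -1921 N, A_y = 856.5 N, B_y = 7217 N

Resultant of the triangular load: ½ × 659.4 × 5.7 = 1879.29 N, acting at 4.8 m from A (one-third of the span from the peak).
Moments about A: B_y·5.8 − 3350·sin55°·8.1 − (½·659.4·5.7)·4.8 − 1450·1.8 − 2000·4 = 0 → B_y = 41858.3/5.8 = 7216.95 ≈ 7217 N.
ΣF_y = 0: A_y + 7216.95 − 3350·sin55° − ½·659.4·5.7 − 1450 − 2000 = 0 → A_y = 856.5 N.
ΣF_x = 0: A_x + 3350·cos55° = 0 → A_x = -1921 N.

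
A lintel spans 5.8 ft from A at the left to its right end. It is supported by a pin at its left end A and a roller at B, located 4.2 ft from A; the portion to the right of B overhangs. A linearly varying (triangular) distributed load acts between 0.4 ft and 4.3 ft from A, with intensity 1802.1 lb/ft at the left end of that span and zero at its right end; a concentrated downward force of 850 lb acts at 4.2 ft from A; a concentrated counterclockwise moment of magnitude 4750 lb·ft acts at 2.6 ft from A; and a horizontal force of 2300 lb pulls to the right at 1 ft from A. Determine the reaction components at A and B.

A_x = -2300 lb, A_y = 3223 lb, B_y = 1141 lb

Resultant of the triangular load: ½ × 1802.1 × 3.9 = 3514.095 lb, acting at 1.7 ft from A (one-third of the span from the peak).
Moments about A: B_y·4.2 − (½·1802.1·3.9)·1.7 − 850·4.2 + 4750 = 0 → B_y = 4793.9615/4.2 = 1141.42 ≈ 1141 lb.
ΣF_y = 0: A_y + 1141.42 − ½·1802.1·3.9 − 850 = 0 → A_y = 3223 lb.
ΣF_x = 0: A_x + 2300 = 0 → A_x = -2300 lb.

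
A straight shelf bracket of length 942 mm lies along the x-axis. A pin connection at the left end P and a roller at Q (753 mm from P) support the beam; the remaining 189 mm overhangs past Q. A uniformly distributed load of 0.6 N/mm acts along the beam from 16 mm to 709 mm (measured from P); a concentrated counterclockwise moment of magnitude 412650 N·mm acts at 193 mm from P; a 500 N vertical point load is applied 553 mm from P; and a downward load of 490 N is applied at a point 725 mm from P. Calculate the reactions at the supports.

Resultant of the distributed load: 0.6 × 693 = 415.8 N at 362.5 mm from P.
Moments about P: Q_y·753 − (0.6·693)·362.5 + 412650 − 500·553 − 490·725 = 0 → Q_y = 369827.5/753 = 491.139 ≈ 491.1 N.
ΣF_y = 0: P_y + 491.139 − 0.6·693 − 500 − 490 = 0 → P_y = 914.7 N.
ΣF_x = 0: no horizontal applied forces, so P_x = 0.

P_x = 0, P_y = 914.7 N, Q_y = 491.1 N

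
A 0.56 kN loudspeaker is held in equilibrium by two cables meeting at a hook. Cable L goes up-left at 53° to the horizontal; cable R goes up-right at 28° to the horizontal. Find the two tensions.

ΣF_x = 0: −T_L·cos53° + T_R·cos28° = 0 → T_R = 0.681598·T_L.
ΣF_y = 0: T_L·sin53° + T_R·sin28° = 0.56.
Substitute: T_L·(0.798636 + 0.681598·0.469472) = 0.56 → T_L = 0.500614 ≈ 0.5006 kN.
Then T_R = 0.681598 × 0.500614 = 0.3412 kN.

T_L = 0.5006 kN, T_R = 0.3412 kN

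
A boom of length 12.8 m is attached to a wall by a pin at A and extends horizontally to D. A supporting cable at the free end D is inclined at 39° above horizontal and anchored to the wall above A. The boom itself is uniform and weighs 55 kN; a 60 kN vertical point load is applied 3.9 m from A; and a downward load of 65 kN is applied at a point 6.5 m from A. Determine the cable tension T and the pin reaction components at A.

ΣM about A: T·sin39°·12.8 − 55·6.4 − 60·3.9 − 65·6.5 = 0 → T = 1008.5/(12.8·0.62932) = 125.197 ≈ 125.2 kN.
ΣF_x = 0: A_x − T·cos39° = 0 → A_x = 125.197 × 0.777146 = 97.30 kN.
ΣF_y = 0: A_y + T·sin39° − 55 − 60 − 65 = 0 → A_y = 180 − 125.197 × 0.62932 = 101.2 kN.

T = 125.2 kN, A_x = 97.30 kN, A_y = 101.2 kN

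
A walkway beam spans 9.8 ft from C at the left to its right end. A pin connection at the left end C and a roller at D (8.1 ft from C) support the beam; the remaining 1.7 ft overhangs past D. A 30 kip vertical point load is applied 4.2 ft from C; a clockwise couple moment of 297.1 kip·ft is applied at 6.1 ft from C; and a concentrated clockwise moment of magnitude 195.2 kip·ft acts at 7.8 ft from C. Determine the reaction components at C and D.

C_x = 0, C_y = -46.33 kip, D_y = 76.33 kip

ΣM about C: D_y·8.1 − 30·4.2 − 297.1 − 195.2 = 0 → D_y = 618.3/8.1 = 76.3333 ≈ 76.33 kip.
ΣF_y = 0: C_y + 76.3333 − 30 = 0 → C_y = -46.33 kip.
ΣF_x = 0: no horizontal applied forces, so C_x = 0.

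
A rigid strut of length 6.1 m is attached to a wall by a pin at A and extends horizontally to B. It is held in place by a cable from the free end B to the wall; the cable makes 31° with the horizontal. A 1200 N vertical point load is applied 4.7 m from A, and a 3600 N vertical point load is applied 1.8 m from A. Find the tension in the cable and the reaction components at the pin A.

T = 3858 N, A_x = 3307 N, A_y = 2813 N

ΣM about A: T·sin31°·6.1 − 1200·4.7 − 3600·1.8 = 0 → T = 12120/(6.1·0.515038) = 3857.74 ≈ 3858 N.
ΣF_x = 0: A_x − T·cos31° = 0 → A_x = 3857.74 × 0.857167 = 3307 N.
ΣF_y = 0: A_y + T·sin31° − 1200 − 3600 = 0 → A_y = 4800 − 3857.74 × 0.515038 = 2813 N.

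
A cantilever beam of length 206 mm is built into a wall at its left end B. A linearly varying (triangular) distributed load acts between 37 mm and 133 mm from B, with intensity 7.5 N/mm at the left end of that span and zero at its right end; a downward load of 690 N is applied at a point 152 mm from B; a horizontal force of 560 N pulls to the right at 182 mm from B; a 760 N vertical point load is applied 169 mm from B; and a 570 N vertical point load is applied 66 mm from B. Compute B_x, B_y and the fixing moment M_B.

Resultant of the triangular load: ½ × 7.5 × 96 = 360 N, acting at 69 mm from B (one-third of the span from the peak).
ΣF_x = 0: B_x + 560 = 0 → B_x = -560.0 N.
ΣF_y = 0: B_y − ½·7.5·96 − 690 − 760 − 570 = 0 → B_y = 2380 N.
ΣM about B: M_B − (½·7.5·96)·69 − 690·152 − 760·169 − 570·66 = 0 → M_B = 295800 N·mm.

B_x = -560.0 N, B_y = 2380 N, M_B = 295800 N·mm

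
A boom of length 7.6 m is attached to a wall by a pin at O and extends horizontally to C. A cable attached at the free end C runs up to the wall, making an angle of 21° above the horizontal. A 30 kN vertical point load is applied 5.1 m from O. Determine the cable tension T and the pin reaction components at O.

ΣM about O: T·sin21°·7.6 − 30·5.1 = 0 → T = 153/(7.6·0.358368) = 56.1757 ≈ 56.18 kN.
ΣF_x = 0: O_x − T·cos21° = 0 → O_x = 56.1757 × 0.93358 = 52.44 kN.
ΣF_y = 0: O_y + T·sin21° − 30 = 0 → O_y = 30 − 56.1757 × 0.358368 = 9.868 kN.

T = 56.18 kN, O_x = 52.44 kN, O_y = 9.868 kN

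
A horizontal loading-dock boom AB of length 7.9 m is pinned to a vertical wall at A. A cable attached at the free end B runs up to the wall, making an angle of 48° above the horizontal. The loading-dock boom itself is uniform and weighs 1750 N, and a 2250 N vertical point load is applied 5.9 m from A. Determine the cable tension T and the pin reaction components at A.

ΣM about A: T·sin48°·7.9 − 1750·3.95 − 2250·5.9 = 0 → T = 20187.5/(7.9·0.743145) = 3438.6 ≈ 3439 N.
ΣF_x = 0: A_x − T·cos48° = 0 → A_x = 3438.6 × 0.669131 = 2301 N.
ΣF_y = 0: A_y + T·sin48° − 1750 − 2250 = 0 → A_y = 4000 − 3438.6 × 0.743145 = 1445 N.

T = 3439 N, A_x = 2301 N, A_y = 1445 N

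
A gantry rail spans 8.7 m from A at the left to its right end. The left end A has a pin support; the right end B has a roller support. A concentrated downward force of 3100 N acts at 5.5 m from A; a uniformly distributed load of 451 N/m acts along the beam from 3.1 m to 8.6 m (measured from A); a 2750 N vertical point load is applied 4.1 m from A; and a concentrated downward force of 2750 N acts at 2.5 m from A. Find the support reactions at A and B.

Resultant of the distributed load: 451 × 5.5 = 2480.5 N at 5.85 m from A.
ΣM about A: B_y·8.7 − 3100·5.5 − (451·5.5)·5.85 − 2750·4.1 − 2750·2.5 = 0 → B_y = 49710.925/8.7 = 5713.9 ≈ 5714 N.
ΣF_y = 0: A_y + 5713.9 − 3100 − 451·5.5 − 2750 − 2750 = 0 → A_y = 5367 N.
ΣF_x = 0: no horizontal applied forces, so A_x = 0.

A_x = 0, A_y = 5367 N, B_y = 5714 N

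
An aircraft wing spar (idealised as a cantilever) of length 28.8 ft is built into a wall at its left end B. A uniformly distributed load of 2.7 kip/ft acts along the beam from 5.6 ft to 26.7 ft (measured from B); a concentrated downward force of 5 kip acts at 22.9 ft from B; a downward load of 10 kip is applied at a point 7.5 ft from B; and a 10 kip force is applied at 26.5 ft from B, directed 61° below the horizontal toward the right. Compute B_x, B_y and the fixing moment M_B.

B_x = -4.848 kip, B_y = 80.72 kip, M_B = 1341 kip·ft

Resultant of the distributed load: 2.7 × 21.1 = 56.97 kip at 16.15 ft from B.
ΣF_x = 0: B_x + 10·cos61° = 0 → B_x = -4.848 kip.
ΣF_y = 0: B_y − 2.7·21.1 − 5 − 10 − 10·sin61° = 0 → B_y = 80.72 kip.
ΣM about B: M_B − (2.7·21.1)·16.15 − 5·22.9 − 10·7.5 − 10·sin61°·26.5 = 0 → M_B = 1341 kip·ft.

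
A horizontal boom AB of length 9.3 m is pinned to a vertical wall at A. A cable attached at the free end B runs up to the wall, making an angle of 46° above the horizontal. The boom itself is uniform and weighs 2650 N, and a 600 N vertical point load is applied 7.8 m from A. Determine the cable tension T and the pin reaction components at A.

T = 2542 N, A_x = 1765 N, A_y = 1422 N

ΣM about A: T·sin46°·9.3 − 2650·4.65 − 600·7.8 = 0 → T = 17002.5/(9.3·0.71934) = 2541.53 ≈ 2542 N.
ΣF_x = 0: A_x − T·cos46° = 0 → A_x = 2541.53 × 0.694658 = 1765 N.
ΣF_y = 0: A_y + T·sin46° − 2650 − 600 = 0 → A_y = 3250 − 2541.53 × 0.71934 = 1422 N.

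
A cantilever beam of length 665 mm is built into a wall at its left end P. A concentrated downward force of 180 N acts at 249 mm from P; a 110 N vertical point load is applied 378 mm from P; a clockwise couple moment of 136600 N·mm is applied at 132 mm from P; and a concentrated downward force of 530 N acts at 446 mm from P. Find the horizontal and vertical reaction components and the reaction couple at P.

ΣF_x = 0: P_x = 0.
ΣF_y = 0: P_y − 180 − 110 − 530 = 0 → P_y = 820.0 N.
ΣM about P: M_P − 180·249 − 110·378 − 136600 − 530·446 = 0 → M_P = 459400 N·mm.

P_x = 0, P_y = 820.0 N, M_P = 459400 N·mm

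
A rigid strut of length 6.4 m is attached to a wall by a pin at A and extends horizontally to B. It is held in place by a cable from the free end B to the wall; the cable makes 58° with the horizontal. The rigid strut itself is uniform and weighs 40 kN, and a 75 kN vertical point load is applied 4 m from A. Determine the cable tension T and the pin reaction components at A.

ΣM about A: T·sin58°·6.4 − 40·3.2 − 75·4 = 0 → T = 428/(6.4·0.848048) = 78.8576 ≈ 78.86 kN.
ΣF_x = 0: A_x − T·cos58° = 0 → A_x = 78.8576 × 0.529919 = 41.79 kN.
ΣF_y = 0: A_y + T·sin58° − 40 − 75 = 0 → A_y = 115 − 78.8576 × 0.848048 = 48.12 kN.

T = 78.86 kN, A_x = 41.79 kN, A_y = 48.12 kN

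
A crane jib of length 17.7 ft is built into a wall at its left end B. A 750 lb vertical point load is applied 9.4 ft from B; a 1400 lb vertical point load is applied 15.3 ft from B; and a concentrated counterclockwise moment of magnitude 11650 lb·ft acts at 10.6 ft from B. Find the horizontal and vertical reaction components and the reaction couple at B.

ΣF_x = 0: B_x = 0.
ΣF_y = 0: B_y − 750 − 1400 = 0 → B_y = 2150 lb.
ΣM about B: M_B − 750·9.4 − 1400·15.3 + 11650 = 0 → M_B = 16820 lb·ft.

B_x = 0, B_y = 2150 lb, M_B = 16820 lb·ft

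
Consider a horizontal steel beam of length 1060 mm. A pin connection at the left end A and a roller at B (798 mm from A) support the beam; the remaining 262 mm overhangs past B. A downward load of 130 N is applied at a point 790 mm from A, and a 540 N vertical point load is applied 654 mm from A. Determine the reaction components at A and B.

ΣM about A: B_y·798 − 130·790 − 540·654 = 0 → B_y = 455860/798 = 571.253 ≈ 571.3 N.
ΣF_y = 0: A_y + 571.253 − 130 − 540 = 0 → A_y = 98.75 N.
ΣF_x = 0: no horizontal applied forces, so A_x = 0.

A_x = 0, A_y = 98.75 N, B_y = 571.3 N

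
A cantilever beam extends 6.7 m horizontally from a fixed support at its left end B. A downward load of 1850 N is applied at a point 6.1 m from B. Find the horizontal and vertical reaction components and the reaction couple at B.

B_x = 0, B_y = 1850 N, M_B = 11280 N·m

ΣF_x = 0: B_x = 0.
ΣF_y = 0: B_y − 1850 = 0 → B_y = 1850 N.
ΣM about B: M_B − 1850·6.1 = 0 → M_B = 11280 N·m.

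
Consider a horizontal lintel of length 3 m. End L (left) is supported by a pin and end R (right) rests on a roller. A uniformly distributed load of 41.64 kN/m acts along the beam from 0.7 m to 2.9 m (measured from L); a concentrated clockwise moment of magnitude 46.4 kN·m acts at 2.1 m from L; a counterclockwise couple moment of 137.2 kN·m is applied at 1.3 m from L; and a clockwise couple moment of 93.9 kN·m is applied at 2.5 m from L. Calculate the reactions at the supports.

Resultant of the distributed load: 41.64 × 2.2 = 91.608 kN at 1.8 m from L.
Moments about L: R_y·3 − (41.64·2.2)·1.8 − 46.4 + 137.2 − 93.9 = 0 → R_y = 167.9944/3 = 55.9981 ≈ 56.00 kN.
ΣF_y = 0: L_y + 55.9981 − 41.64·2.2 = 0 → L_y = 35.61 kN.
ΣF_x = 0: no horizontal applied forces, so L_x = 0.

L_x = 0, L_y = 35.61 kN, R_y = 56.00 kN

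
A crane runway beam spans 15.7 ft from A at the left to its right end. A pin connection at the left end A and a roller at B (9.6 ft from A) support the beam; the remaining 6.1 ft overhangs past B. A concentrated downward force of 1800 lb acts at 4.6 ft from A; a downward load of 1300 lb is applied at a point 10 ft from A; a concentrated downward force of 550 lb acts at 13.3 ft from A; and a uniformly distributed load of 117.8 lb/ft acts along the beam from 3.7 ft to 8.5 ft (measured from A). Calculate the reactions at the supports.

A_x = 0, A_y = 877.5 lb, B_y = 3338 lb

Resultant of the distributed load: 117.8 × 4.8 = 565.44 lb at 6.1 ft from A.
Taking moments about A: B_y·9.6 − 1800·4.6 − 1300·10 − 550·13.3 − (117.8·4.8)·6.1 = 0 → B_y = 32044.184/9.6 = 3337.94 ≈ 3338 lb.
ΣF_y = 0: A_y + 3337.94 − 1800 − 1300 − 550 − 117.8·4.8 = 0 → A_y = 877.5 lb.
ΣF_x = 0: no horizontal applied forces, so A_x = 0.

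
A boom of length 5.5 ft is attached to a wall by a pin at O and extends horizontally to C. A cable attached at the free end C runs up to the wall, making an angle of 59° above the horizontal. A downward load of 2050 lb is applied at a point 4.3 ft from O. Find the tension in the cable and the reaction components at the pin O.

ΣM about O: T·sin59°·5.5 − 2050·4.3 = 0 → T = 8815/(5.5·0.857167) = 1869.8 ≈ 1870 lb.
ΣF_x = 0: O_x − T·cos59° = 0 → O_x = 1869.8 × 0.515038 = 963.0 lb.
ΣF_y = 0: O_y + T·sin59° − 2050 = 0 → O_y = 2050 − 1869.8 × 0.857167 = 447.3 lb.

T = 1870 lb, O_x = 963.0 lb, O_y = 447.3 lb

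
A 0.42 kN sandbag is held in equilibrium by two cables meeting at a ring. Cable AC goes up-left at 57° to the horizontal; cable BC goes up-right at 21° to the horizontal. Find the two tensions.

T_AC = 0.4009 kN, T_BC = 0.2339 kN

ΣF_x = 0: −T_AC·cos57° + T_BC·cos21° = 0 → T_BC = 0.583387·T_AC.
ΣF_y = 0: T_AC·sin57° + T_BC·sin21° = 0.42.
Substitute: T_AC·(0.838671 + 0.583387·0.358368) = 0.42 → T_AC = 0.400863 ≈ 0.4009 kN.
Then T_BC = 0.583387 × 0.400863 = 0.2339 kN.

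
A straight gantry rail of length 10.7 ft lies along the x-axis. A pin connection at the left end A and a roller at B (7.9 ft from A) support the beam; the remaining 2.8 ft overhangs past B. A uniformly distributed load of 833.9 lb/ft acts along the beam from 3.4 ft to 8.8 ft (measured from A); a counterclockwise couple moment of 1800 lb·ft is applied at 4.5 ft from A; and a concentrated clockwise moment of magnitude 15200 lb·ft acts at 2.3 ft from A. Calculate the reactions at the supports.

A_x = 0, A_y = -670.2 lb, B_y = 5173 lb

Resultant of the distributed load: 833.9 × 5.4 = 4503.06 lb at 6.1 ft from A.
Moments about A: B_y·7.9 − (833.9·5.4)·6.1 + 1800 − 15200 = 0 → B_y = 40868.666/7.9 = 5173.25 ≈ 5173 lb.
ΣF_y = 0: A_y + 5173.25 − 833.9·5.4 = 0 → A_y = -670.2 lb.
ΣF_x = 0: no horizontal applied forces, so A_x = 0.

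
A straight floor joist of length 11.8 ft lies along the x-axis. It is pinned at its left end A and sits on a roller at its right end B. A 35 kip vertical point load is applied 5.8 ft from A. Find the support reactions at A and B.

A_x = 0, A_y = 17.80 kip, B_y = 17.20 kip

Taking moments about A: B_y·11.8 − 35·5.8 = 0 → B_y = 203/11.8 = 17.2034 ≈ 17.20 kip.
ΣF_y = 0: A_y + 17.2034 − 35 = 0 → A_y = 17.80 kip.
ΣF_x = 0: no horizontal applied forces, so A_x = 0.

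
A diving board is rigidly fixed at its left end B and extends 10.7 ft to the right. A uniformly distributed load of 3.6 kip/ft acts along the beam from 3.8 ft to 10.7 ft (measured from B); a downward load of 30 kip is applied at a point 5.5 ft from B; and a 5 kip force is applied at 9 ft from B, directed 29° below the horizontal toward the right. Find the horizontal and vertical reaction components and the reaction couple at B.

Resultant of the distributed load: 3.6 × 6.9 = 24.84 kip at 7.25 ft from B.
ΣF_x = 0: B_x + 5·cos29° = 0 → B_x = -4.373 kip.
ΣF_y = 0: B_y − 3.6·6.9 − 30 − 5·sin29° = 0 → B_y = 57.26 kip.
ΣM about B: M_B − (3.6·6.9)·7.25 − 30·5.5 − 5·sin29°·9 = 0 → M_B = 366.9 kip·ft.

B_x = -4.373 kip, B_y = 57.26 kip, M_B = 366.9 kip·ft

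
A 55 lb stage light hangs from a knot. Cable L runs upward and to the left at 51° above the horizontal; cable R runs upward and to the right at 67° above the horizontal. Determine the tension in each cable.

T_L = 24.34 lb, T_R = 39.20 lb

ΣF_x = 0: −T_L·cos51° + T_R·cos67° = 0 → T_R = 1.61062·T_L.
ΣF_y = 0: T_L·sin51° + T_R·sin67° = 55.
Substitute: T_L·(0.777146 + 1.61062·0.920505) = 55 → T_L = 24.3392 ≈ 24.34 lb.
Then T_R = 1.61062 × 24.3392 = 39.20 lb.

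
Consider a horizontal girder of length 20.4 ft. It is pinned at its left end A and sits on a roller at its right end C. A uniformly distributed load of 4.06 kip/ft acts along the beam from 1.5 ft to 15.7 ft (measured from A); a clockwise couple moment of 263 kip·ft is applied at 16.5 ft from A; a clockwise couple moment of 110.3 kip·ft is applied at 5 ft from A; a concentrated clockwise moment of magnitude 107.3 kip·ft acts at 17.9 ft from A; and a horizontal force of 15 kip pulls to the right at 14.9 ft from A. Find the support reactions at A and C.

A_x = -15.00 kip, A_y = 9.789 kip, C_y = 47.86 kip

Resultant of the distributed load: 4.06 × 14.2 = 57.652 kip at 8.6 ft from A.
ΣM about A: C_y·20.4 − (4.06·14.2)·8.6 − 263 − 110.3 − 107.3 = 0 → C_y = 976.4072/20.4 = 47.8631 ≈ 47.86 kip.
ΣF_y = 0: A_y + 47.8631 − 4.06·14.2 = 0 → A_y = 9.789 kip.
ΣF_x = 0: A_x + 15 = 0 → A_x = -15.00 kip.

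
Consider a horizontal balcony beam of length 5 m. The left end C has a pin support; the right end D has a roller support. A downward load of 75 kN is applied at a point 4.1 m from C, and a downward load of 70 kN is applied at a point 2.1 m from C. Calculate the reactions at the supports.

C_x = 0, C_y = 54.10 kN, D_y = 90.90 kN

ΣM about C: D_y·5 − 75·4.1 − 70·2.1 = 0 → D_y = 454.5/5 = 90.90 kN.
ΣF_y = 0: C_y + 90.9 − 75 − 70 = 0 → C_y = 54.10 kN.
ΣF_x = 0: no horizontal applied forces, so C_x = 0.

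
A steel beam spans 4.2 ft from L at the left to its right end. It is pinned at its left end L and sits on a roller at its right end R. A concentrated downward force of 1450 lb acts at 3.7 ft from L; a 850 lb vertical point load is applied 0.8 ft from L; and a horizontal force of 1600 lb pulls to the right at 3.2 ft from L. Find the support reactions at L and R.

L_x = -1600 lb, L_y = 860.7 lb, R_y = 1439 lb

ΣM about L: R_y·4.2 − 1450·3.7 − 850·0.8 = 0 → R_y = 6045/4.2 = 1439.29 ≈ 1439 lb.
ΣF_y = 0: L_y + 1439.29 − 1450 − 850 = 0 → L_y = 860.7 lb.
ΣF_x = 0: L_x + 1600 = 0 → L_x = -1600 lb.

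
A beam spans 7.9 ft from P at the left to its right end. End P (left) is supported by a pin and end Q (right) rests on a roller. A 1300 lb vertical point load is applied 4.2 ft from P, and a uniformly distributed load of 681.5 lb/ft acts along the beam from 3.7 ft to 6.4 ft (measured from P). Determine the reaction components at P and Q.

Resultant of the distributed load: 681.5 × 2.7 = 1840.05 lb at 5.05 ft from P.
ΣM about P: Q_y·7.9 − 1300·4.2 − (681.5·2.7)·5.05 = 0 → Q_y = 14752.2525/7.9 = 1867.37 ≈ 1867 lb.
ΣF_y = 0: P_y + 1867.37 − 1300 − 681.5·2.7 = 0 → P_y = 1273 lb.
ΣF_x = 0: no horizontal applied forces, so P_x = 0.

P_x = 0, P_y = 1273 lb, Q_y = 1867 lb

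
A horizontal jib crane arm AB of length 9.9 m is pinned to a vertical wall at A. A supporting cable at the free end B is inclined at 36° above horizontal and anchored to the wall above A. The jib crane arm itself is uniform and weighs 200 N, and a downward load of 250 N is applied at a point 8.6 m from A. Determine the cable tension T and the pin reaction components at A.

T = 539.6 N, A_x = 436.5 N, A_y = 132.8 N

ΣM about A: T·sin36°·9.9 − 200·4.95 − 250·8.6 = 0 → T = 3140/(9.9·0.587785) = 539.605 ≈ 539.6 N.
ΣF_x = 0: A_x − T·cos36° = 0 → A_x = 539.605 × 0.809017 = 436.5 N.
ΣF_y = 0: A_y + T·sin36° − 200 − 250 = 0 → A_y = 450 − 539.605 × 0.587785 = 132.8 N.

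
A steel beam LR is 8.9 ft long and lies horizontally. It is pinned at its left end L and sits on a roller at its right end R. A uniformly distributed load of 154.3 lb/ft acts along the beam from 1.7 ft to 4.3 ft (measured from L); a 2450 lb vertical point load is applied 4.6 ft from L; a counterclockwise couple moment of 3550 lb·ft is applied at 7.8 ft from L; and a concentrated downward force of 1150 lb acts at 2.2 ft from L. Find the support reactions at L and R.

L_x = 0, L_y = 2714 lb, R_y = 1287 lb

Resultant of the distributed load: 154.3 × 2.6 = 401.18 lb at 3 ft from L.
Taking moments about L: R_y·8.9 − (154.3·2.6)·3 − 2450·4.6 + 3550 − 1150·2.2 = 0 → R_y = 11453.54/8.9 = 1286.91 ≈ 1287 lb.
ΣF_y = 0: L_y + 1286.91 − 154.3·2.6 − 2450 − 1150 = 0 → L_y = 2714 lb.
ΣF_x = 0: no horizontal applied forces, so L_x = 0.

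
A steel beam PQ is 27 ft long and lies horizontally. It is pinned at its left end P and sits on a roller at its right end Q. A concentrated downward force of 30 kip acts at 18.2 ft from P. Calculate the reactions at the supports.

P_x = 0, P_y = 9.778 kip, Q_y = 20.22 kip

Moments about P: Q_y·27 − 30·18.2 = 0 → Q_y = 546/27 = 20.2222 ≈ 20.22 kip.
ΣF_y = 0: P_y + 20.2222 − 30 = 0 → P_y = 9.778 kip.
ΣF_x = 0: no horizontal applied forces, so P_x = 0.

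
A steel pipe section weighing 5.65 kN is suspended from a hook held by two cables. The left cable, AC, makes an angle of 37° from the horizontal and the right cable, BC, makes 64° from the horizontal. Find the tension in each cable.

T_AC = 2.523 kN, T_BC = 4.597 kN

ΣF_x = 0: −T_AC·cos37° + T_BC·cos64° = 0 → T_BC = 1.82182·T_AC.
ΣF_y = 0: T_AC·sin37° + T_BC·sin64° = 5.65.
Substitute: T_AC·(0.601815 + 1.82182·0.898794) = 5.65 → T_AC = 2.52316 ≈ 2.523 kN.
Then T_BC = 1.82182 × 2.52316 = 4.597 kN.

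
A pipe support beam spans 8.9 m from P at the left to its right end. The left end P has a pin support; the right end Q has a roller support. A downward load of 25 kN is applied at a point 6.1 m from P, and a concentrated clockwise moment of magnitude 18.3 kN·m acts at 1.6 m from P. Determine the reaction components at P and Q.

P_x = 0, P_y = 5.809 kN, Q_y = 19.19 kN

ΣM about P: Q_y·8.9 − 25·6.1 − 18.3 = 0 → Q_y = 170.8/8.9 = 19.191 ≈ 19.19 kN.
ΣF_y = 0: P_y + 19.191 − 25 = 0 → P_y = 5.809 kN.
ΣF_x = 0: no horizontal applied forces, so P_x = 0.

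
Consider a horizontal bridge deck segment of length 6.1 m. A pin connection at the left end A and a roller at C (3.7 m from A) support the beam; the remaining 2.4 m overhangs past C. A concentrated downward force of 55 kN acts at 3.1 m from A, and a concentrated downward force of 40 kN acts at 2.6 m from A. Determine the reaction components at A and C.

A_x = 0, A_y = 20.81 kN, C_y = 74.19 kN

Taking moments about A: C_y·3.7 − 55·3.1 − 40·2.6 = 0 → C_y = 274.5/3.7 = 74.1892 ≈ 74.19 kN.
ΣF_y = 0: A_y + 74.1892 − 55 − 40 = 0 → A_y = 20.81 kN.
ΣF_x = 0: no horizontal applied forces, so A_x = 0.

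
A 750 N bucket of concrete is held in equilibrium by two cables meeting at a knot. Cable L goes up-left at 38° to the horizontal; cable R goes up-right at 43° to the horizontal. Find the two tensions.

ΣF_x = 0: −T_L·cos38° + T_R·cos43° = 0 → T_R = 1.07747·T_L.
ΣF_y = 0: T_L·sin38° + T_R·sin43° = 750.
Substitute: T_L·(0.615661 + 1.07747·0.681998) = 750 → T_L = 555.353 ≈ 555.4 N.
Then T_R = 1.07747 × 555.353 = 598.4 N.

T_L = 555.4 N, T_R = 598.4 N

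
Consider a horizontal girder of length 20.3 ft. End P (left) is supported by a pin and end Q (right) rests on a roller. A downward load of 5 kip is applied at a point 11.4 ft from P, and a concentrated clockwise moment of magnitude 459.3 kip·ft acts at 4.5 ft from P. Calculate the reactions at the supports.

Taking moments about P: Q_y·20.3 − 5·11.4 − 459.3 = 0 → Q_y = 516.3/20.3 = 25.4335 ≈ 25.43 kip.
ΣF_y = 0: P_y + 25.4335 − 5 = 0 → P_y = -20.43 kip.
ΣF_x = 0: no horizontal applied forces, so P_x = 0.

P_x = 0, P_y = -20.43 kip, Q_y = 25.43 kip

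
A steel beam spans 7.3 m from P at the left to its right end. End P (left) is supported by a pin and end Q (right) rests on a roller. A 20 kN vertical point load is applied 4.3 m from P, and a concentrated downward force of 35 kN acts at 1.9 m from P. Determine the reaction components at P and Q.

P_x = 0, P_y = 34.11 kN, Q_y = 20.89 kN

ΣM about P: Q_y·7.3 − 20·4.3 − 35·1.9 = 0 → Q_y = 152.5/7.3 = 20.8904 ≈ 20.89 kN.
ΣF_y = 0: P_y + 20.8904 − 20 − 35 = 0 → P_y = 34.11 kN.
ΣF_x = 0: no horizontal applied forces, so P_x = 0.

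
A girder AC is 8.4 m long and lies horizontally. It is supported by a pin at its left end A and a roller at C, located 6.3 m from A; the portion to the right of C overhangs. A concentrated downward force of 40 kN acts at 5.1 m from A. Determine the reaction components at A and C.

A_x = 0, A_y = 7.619 kN, C_y = 32.38 kN

ΣM about A: C_y·6.3 − 40·5.1 = 0 → C_y = 204/6.3 = 32.381 ≈ 32.38 kN.
ΣF_y = 0: A_y + 32.381 − 40 = 0 → A_y = 7.619 kN.
ΣF_x = 0: no horizontal applied forces, so A_x = 0.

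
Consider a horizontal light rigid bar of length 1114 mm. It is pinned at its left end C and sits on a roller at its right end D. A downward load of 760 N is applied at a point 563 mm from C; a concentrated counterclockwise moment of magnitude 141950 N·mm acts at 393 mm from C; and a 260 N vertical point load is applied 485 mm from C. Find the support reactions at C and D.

C_x = 0, C_y = 650.1 N, D_y = 369.9 N

Moments about C: D_y·1114 − 760·563 + 141950 − 260·485 = 0 → D_y = 412030/1114 = 369.865 ≈ 369.9 N.
ΣF_y = 0: C_y + 369.865 − 760 − 260 = 0 → C_y = 650.1 N.
ΣF_x = 0: no horizontal applied forces, so C_x = 0.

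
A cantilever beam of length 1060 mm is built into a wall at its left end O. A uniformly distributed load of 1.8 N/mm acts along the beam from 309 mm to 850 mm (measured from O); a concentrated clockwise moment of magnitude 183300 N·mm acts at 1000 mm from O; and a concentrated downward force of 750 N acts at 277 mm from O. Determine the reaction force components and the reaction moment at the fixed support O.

Resultant of the distributed load: 1.8 × 541 = 973.8 N at 579.5 mm from O.
ΣF_x = 0: O_x = 0.
ΣF_y = 0: O_y − 1.8·541 − 750 = 0 → O_y = 1724 N.
ΣM about O: M_O − (1.8·541)·579.5 − 183300 − 750·277 = 0 → M_O = 955400 N·mm.

O_x = 0, O_y = 1724 N, M_O = 955400 N·mm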